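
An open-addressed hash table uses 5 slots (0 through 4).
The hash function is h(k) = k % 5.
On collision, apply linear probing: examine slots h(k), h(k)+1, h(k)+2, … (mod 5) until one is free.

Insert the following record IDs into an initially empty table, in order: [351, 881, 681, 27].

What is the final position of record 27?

4

Insert 351: h=1, slot 1 empty => index 1.
Insert 881: h=1, slot 1 occupied => index 2.
Insert 681: h=1, slots 1,2 occupied => index 3.
Insert 27: h=2, slots 2,3 occupied => index 4.
Table: [_, 351, 881, 681, 27]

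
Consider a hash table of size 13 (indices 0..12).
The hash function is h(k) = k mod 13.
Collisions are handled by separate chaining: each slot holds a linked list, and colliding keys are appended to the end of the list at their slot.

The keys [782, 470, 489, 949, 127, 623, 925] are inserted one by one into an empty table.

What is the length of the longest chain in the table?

3

Insert 782: h=2, bucket 2 empty → new chain.
Insert 470: h=2, bucket 2 nonempty → append to chain.
Insert 489: h=8, bucket 8 empty → new chain.
Insert 949: h=0, bucket 0 empty → new chain.
Insert 127: h=10, bucket 10 empty → new chain.
Insert 623: h=12, bucket 12 empty → new chain.
Insert 925: h=2, bucket 2 nonempty → append to chain.
Final buckets:
0: 949
1: _
2: 782 -> 470 -> 925
3: _
4: _
5: _
6: _
7: _
8: 489
9: _
10: 127
11: _
12: 623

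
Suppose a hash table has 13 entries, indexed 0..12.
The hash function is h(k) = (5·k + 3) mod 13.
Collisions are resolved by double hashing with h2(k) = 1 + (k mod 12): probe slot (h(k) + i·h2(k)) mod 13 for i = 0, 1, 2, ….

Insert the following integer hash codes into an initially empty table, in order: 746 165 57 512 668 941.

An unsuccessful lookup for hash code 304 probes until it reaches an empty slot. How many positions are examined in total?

4

746: h=2 => slot 2
165: h=9 => slot 9
57: h=2, h2=10, probe 2,12 => slot 12
512: h=2, h2=9, probe 2,11 => slot 11
668: h=2, h2=9, probe 2,11,7 => slot 7
941: h=2, h2=6, probe 2,8 => slot 8
Table: [-, -, 746, -, -, -, -, 668, 941, 165, -, 512, 57]
Lookup 304: h=2, h2=5, probe 2,7,12,4 → slot 4 empty, not found.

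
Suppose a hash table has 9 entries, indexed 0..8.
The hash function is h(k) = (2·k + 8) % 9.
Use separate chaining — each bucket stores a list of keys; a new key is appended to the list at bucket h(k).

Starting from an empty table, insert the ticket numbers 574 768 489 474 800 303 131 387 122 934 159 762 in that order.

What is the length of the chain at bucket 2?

Insert 574: h=4, bucket 4 empty → new chain.
Insert 768: h=5, bucket 5 empty → new chain.
Insert 489: h=5, bucket 5 nonempty → append to chain.
Insert 474: h=2, bucket 2 empty → new chain.
Insert 800: h=6, bucket 6 empty → new chain.
Insert 303: h=2, bucket 2 nonempty → append to chain.
Insert 131: h=0, bucket 0 empty → new chain.
Insert 387: h=8, bucket 8 empty → new chain.
Insert 122: h=0, bucket 0 nonempty → append to chain.
Insert 934: h=4, bucket 4 nonempty → append to chain.
Insert 159: h=2, bucket 2 nonempty → append to chain.
Insert 762: h=2, bucket 2 nonempty → append to chain.
Final buckets:
0: 131 -> 122
1: .
2: 474 -> 303 -> 159 -> 762
3: .
4: 574 -> 934
5: 768 -> 489
6: 800
7: .
8: 387

4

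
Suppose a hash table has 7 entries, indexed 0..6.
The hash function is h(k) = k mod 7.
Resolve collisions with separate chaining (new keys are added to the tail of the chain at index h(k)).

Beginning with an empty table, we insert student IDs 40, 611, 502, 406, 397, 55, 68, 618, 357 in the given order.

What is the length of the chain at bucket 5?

Insert 40: h=5, bucket 5 empty → new chain.
Insert 611: h=2, bucket 2 empty → new chain.
Insert 502: h=5, bucket 5 nonempty → append to chain.
Insert 406: h=0, bucket 0 empty → new chain.
Insert 397: h=5, bucket 5 nonempty → append to chain.
Insert 55: h=6, bucket 6 empty → new chain.
Insert 68: h=5, bucket 5 nonempty → append to chain.
Insert 618: h=2, bucket 2 nonempty → append to chain.
Insert 357: h=0, bucket 0 nonempty → append to chain.
Final buckets:
0: 406 -> 357
1: .
2: 611 -> 618
3: .
4: .
5: 40 -> 502 -> 397 -> 68
6: 55

4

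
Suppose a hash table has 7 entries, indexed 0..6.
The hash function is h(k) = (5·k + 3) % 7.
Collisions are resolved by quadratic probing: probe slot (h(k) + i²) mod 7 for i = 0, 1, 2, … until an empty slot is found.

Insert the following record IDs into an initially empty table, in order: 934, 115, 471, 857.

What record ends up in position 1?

934: h=4 -> slot 4
115: h=4, probe 4,5 -> slot 5
471: h=6 -> slot 6
857: h=4, probe 4,5,1 -> slot 1
Table: [-, 857, -, -, 934, 115, 471]

857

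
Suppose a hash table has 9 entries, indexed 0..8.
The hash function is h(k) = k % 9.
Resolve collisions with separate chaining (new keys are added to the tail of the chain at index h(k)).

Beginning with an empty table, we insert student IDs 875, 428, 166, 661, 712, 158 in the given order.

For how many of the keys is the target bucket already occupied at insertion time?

2

Insert 875: h=2, bucket 2 empty → new chain.
Insert 428: h=5, bucket 5 empty → new chain.
Insert 166: h=4, bucket 4 empty → new chain.
Insert 661: h=4, bucket 4 nonempty → append to chain.
Insert 712: h=1, bucket 1 empty → new chain.
Insert 158: h=5, bucket 5 nonempty → append to chain.
Final buckets:
0: -
1: 712
2: 875
3: -
4: 166 -> 661
5: 428 -> 158
6: -
7: -
8: -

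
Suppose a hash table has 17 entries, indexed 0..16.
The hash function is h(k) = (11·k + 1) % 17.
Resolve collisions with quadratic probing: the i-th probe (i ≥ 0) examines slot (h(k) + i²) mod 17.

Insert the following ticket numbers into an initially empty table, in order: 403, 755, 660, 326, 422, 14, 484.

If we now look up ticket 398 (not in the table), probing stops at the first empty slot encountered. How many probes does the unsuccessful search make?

Insert 403: h=14, slot 14 empty => index 14.
Insert 755: h=10, slot 10 empty => index 10.
Insert 660: h=2, slot 2 empty => index 2.
Insert 326: h=0, slot 0 empty => index 0.
Insert 422: h=2, slot 2 occupied => index 3.
Insert 14: h=2, slots 2,3 occupied => index 6.
Insert 484: h=4, slot 4 empty => index 4.
Table: [326, -, 660, 422, 484, -, 14, -, -, -, 755, -, -, -, 403, -, -]
Lookup 398: h=10, probe 10,11 → slot 11 empty, not found.

2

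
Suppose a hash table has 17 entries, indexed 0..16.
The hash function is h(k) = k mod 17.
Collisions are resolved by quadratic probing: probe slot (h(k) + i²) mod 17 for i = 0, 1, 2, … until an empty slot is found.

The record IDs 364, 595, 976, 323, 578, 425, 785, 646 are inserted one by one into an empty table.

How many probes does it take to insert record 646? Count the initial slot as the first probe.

364 hashes to 7; slot 7 is free => place at 7.
595 hashes to 0; slot 0 is free => place at 0.
976 hashes to 7; 7 taken => place at 8.
323 hashes to 0; 0 taken => place at 1.
578 hashes to 0; 0,1 taken => place at 4.
425 hashes to 0; 0,1,4 taken => place at 9.
785 hashes to 3; slot 3 is free => place at 3.
646 hashes to 0; 0,1,4,9 taken => place at 16.
Table: [595, 323, ., 785, 578, ., ., 364, 976, 425, ., ., ., ., ., ., 646]

5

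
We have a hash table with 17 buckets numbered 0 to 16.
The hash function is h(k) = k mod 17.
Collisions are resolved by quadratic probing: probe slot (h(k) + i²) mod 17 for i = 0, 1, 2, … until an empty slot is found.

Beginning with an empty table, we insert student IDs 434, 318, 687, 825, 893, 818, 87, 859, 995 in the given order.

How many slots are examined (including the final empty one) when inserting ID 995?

Insert 434: h=9, slot 9 empty -> index 9.
Insert 318: h=12, slot 12 empty -> index 12.
Insert 687: h=7, slot 7 empty -> index 7.
Insert 825: h=9, slot 9 occupied -> index 10.
Insert 893: h=9, slots 9,10 occupied -> index 13.
Insert 818: h=2, slot 2 empty -> index 2.
Insert 87: h=2, slot 2 occupied -> index 3.
Insert 859: h=9, slots 9,10,13 occupied -> index 1.
Insert 995: h=9, slots 9,10,13,1 occupied -> index 8.
Table: [—, 859, 818, 87, —, —, —, 687, 995, 434, 825, —, 318, 893, —, —, —]

5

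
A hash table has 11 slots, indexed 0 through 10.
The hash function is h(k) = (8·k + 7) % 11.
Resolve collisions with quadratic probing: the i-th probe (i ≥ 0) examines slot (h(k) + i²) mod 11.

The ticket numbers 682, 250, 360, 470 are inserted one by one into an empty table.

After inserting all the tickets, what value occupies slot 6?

360

682 hashes to 7; slot 7 is free -> place at 7.
250 hashes to 5; slot 5 is free -> place at 5.
360 hashes to 5; 5 taken -> place at 6.
470 hashes to 5; 5,6 taken -> place at 9.
Table: [∅, ∅, ∅, ∅, ∅, 250, 360, 682, ∅, 470, ∅]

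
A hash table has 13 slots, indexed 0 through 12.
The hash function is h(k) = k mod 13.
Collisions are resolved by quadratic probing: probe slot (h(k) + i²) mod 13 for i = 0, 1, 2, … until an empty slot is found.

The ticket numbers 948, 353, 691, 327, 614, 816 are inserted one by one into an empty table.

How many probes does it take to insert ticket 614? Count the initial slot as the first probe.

2

948: h=12 → slot 12
353: h=2 → slot 2
691: h=2, probe 2,3 → slot 3
327: h=2, probe 2,3,6 → slot 6
614: h=3, probe 3,4 → slot 4
816: h=10 → slot 10
Table: [_, _, 353, 691, 614, _, 327, _, _, _, 816, _, 948]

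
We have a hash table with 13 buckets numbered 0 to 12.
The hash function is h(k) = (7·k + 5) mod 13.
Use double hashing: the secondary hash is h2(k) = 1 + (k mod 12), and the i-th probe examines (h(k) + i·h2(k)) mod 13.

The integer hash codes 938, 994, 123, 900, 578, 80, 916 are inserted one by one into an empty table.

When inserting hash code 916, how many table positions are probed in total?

938 hashes to 6; slot 6 is free -> place at 6.
994 hashes to 8; slot 8 is free -> place at 8.
123 hashes to 8, h2=4; 8 taken -> place at 12.
900 hashes to 0; slot 0 is free -> place at 0.
578 hashes to 8, h2=3; 8 taken -> place at 11.
80 hashes to 6, h2=9; 6 taken -> place at 2.
916 hashes to 8, h2=5; 8,0 taken -> place at 5.
Table: [900, ∅, 80, ∅, ∅, 916, 938, ∅, 994, ∅, ∅, 578, 123]

3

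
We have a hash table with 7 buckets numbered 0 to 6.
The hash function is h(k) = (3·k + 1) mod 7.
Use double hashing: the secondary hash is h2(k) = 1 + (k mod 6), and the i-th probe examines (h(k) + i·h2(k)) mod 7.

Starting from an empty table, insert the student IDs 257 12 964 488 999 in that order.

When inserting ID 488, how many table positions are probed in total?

2

Insert 257: h=2, slot 2 empty -> index 2.
Insert 12: h=2, h2=1, slot 2 occupied -> index 3.
Insert 964: h=2, h2=5, slot 2 occupied -> index 0.
Insert 488: h=2, h2=3, slot 2 occupied -> index 5.
Insert 999: h=2, h2=4, slot 2 occupied -> index 6.
Table: [964, ., 257, 12, ., 488, 999]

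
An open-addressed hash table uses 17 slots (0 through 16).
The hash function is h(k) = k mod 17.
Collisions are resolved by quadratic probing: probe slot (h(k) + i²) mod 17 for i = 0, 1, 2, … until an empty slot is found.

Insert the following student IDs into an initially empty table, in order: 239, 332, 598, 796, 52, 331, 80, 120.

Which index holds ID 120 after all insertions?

239: h=1 -> slot 1
332: h=9 -> slot 9
598: h=3 -> slot 3
796: h=14 -> slot 14
52: h=1, probe 1,2 -> slot 2
331: h=8 -> slot 8
80: h=12 -> slot 12
120: h=1, probe 1,2,5 -> slot 5
Table: [-, 239, 52, 598, -, 120, -, -, 331, 332, -, -, 80, -, 796, -, -]

5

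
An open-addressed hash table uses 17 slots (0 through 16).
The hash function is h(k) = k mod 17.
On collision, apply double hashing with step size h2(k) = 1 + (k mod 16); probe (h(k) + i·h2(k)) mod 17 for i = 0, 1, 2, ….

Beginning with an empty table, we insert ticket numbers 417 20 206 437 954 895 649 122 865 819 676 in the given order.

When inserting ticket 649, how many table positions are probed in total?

3

417: h=9 → slot 9
20: h=3 → slot 3
206: h=2 → slot 2
437: h=12 → slot 12
954: h=2, h2=11, probe 2,13 → slot 13
895: h=11 → slot 11
649: h=3, h2=10, probe 3,13,6 → slot 6
122: h=3, h2=11, probe 3,14 → slot 14
865: h=15 → slot 15
819: h=3, h2=4, probe 3,7 → slot 7
676: h=13, h2=5, probe 13,1 → slot 1
Table: [-, 676, 206, 20, -, -, 649, 819, -, 417, -, 895, 437, 954, 122, 865, -]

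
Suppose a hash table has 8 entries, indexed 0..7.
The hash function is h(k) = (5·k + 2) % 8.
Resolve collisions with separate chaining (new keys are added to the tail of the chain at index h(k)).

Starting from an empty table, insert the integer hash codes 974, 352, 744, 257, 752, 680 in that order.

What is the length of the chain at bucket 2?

974 -> bucket 0
352 -> bucket 2
744 -> bucket 2 (collision)
257 -> bucket 7
752 -> bucket 2 (collision)
680 -> bucket 2 (collision)
Final buckets:
0: 974
1: -
2: 352 -> 744 -> 752 -> 680
3: -
4: -
5: -
6: -
7: 257

4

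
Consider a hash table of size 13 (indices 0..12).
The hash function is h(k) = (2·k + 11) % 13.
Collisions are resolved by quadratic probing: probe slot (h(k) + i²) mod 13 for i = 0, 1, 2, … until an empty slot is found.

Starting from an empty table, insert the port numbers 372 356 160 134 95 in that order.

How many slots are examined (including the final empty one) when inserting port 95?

372: h=1 -> slot 1
356: h=8 -> slot 8
160: h=6 -> slot 6
134: h=6, probe 6,7 -> slot 7
95: h=6, probe 6,7,10 -> slot 10
Table: [-, 372, -, -, -, -, 160, 134, 356, -, 95, -, -]

3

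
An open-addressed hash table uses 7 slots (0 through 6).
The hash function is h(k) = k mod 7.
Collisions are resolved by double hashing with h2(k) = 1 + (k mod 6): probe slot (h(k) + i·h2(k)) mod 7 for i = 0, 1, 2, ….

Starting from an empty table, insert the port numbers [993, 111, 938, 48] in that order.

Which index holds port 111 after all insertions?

3

993: h=6 => slot 6
111: h=6, h2=4, probe 6,3 => slot 3
938: h=0 => slot 0
48: h=6, h2=1, probe 6,0,1 => slot 1
Table: [938, 48, -, 111, -, -, 993]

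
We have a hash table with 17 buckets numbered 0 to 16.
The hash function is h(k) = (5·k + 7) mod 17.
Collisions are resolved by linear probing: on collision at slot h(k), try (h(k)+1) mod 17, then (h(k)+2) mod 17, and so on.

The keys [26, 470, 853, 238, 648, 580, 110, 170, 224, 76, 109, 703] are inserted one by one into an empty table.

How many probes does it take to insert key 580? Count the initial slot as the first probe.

26 hashes to 1; slot 1 is free -> place at 1.
470 hashes to 11; slot 11 is free -> place at 11.
853 hashes to 5; slot 5 is free -> place at 5.
238 hashes to 7; slot 7 is free -> place at 7.
648 hashes to 0; slot 0 is free -> place at 0.
580 hashes to 0; 0,1 taken -> place at 2.
110 hashes to 13; slot 13 is free -> place at 13.
170 hashes to 7; 7 taken -> place at 8.
224 hashes to 5; 5 taken -> place at 6.
76 hashes to 13; 13 taken -> place at 14.
109 hashes to 8; 8 taken -> place at 9.
703 hashes to 3; slot 3 is free -> place at 3.
Table: [648, 26, 580, 703, _, 853, 224, 238, 170, 109, _, 470, _, 110, 76, _, _]

3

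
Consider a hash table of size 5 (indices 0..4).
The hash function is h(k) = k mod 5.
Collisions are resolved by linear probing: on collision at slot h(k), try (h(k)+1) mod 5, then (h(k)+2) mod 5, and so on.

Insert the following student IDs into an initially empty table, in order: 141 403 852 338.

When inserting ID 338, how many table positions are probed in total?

2

Insert 141: h=1, slot 1 empty -> index 1.
Insert 403: h=3, slot 3 empty -> index 3.
Insert 852: h=2, slot 2 empty -> index 2.
Insert 338: h=3, slot 3 occupied -> index 4.
Table: [-, 141, 852, 403, 338]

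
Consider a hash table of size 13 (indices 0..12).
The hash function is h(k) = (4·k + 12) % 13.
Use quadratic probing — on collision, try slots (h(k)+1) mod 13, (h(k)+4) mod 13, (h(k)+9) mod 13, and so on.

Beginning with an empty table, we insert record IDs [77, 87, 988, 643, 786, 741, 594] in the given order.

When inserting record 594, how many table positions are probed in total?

77: h=8 → slot 8
87: h=9 → slot 9
988: h=12 → slot 12
643: h=10 → slot 10
786: h=10, probe 10,11 → slot 11
741: h=12, probe 12,0 → slot 0
594: h=9, probe 9,10,0,5 → slot 5
Table: [741, -, -, -, -, 594, -, -, 77, 87, 643, 786, 988]

4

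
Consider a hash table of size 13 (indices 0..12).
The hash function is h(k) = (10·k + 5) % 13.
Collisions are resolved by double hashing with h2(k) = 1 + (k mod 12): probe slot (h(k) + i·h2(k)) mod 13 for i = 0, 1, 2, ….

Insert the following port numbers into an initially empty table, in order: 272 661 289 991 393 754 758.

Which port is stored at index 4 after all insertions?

272 hashes to 8; slot 8 is free -> place at 8.
661 hashes to 11; slot 11 is free -> place at 11.
289 hashes to 9; slot 9 is free -> place at 9.
991 hashes to 9, h2=8; 9 taken -> place at 4.
393 hashes to 9, h2=10; 9 taken -> place at 6.
754 hashes to 5; slot 5 is free -> place at 5.
758 hashes to 6, h2=3; 6,9 taken -> place at 12.
Table: [—, —, —, —, 991, 754, 393, —, 272, 289, —, 661, 758]

991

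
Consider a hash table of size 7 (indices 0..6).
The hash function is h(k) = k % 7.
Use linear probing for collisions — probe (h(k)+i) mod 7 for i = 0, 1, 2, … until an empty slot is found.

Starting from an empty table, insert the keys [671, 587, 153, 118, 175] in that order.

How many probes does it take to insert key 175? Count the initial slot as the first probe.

Insert 671: h=6, slot 6 empty => index 6.
Insert 587: h=6, slot 6 occupied => index 0.
Insert 153: h=6, slots 6,0 occupied => index 1.
Insert 118: h=6, slots 6,0,1 occupied => index 2.
Insert 175: h=0, slots 0,1,2 occupied => index 3.
Table: [587, 153, 118, 175, —, —, 671]

4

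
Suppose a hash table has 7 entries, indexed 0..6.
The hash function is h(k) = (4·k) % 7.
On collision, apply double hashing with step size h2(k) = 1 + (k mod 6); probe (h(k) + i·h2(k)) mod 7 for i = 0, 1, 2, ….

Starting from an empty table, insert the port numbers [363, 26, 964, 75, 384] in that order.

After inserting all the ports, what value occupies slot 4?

363: h=3 -> slot 3
26: h=6 -> slot 6
964: h=6, h2=5, probe 6,4 -> slot 4
75: h=6, h2=4, probe 6,3,0 -> slot 0
384: h=3, h2=1, probe 3,4,5 -> slot 5
Table: [75, ∅, ∅, 363, 964, 384, 26]

964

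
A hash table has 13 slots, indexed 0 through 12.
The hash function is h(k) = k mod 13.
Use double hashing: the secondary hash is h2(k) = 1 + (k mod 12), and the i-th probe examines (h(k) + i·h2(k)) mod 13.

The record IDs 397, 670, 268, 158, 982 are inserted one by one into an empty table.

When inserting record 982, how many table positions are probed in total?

397: h=7 => slot 7
670: h=7, h2=11, probe 7,5 => slot 5
268: h=8 => slot 8
158: h=2 => slot 2
982: h=7, h2=11, probe 7,5,3 => slot 3
Table: [_, _, 158, 982, _, 670, _, 397, 268, _, _, _, _]

3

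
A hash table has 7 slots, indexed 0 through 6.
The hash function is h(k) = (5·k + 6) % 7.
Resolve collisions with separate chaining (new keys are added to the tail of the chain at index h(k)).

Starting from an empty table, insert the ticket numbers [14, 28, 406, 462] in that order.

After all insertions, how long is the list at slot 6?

14 -> bucket 6
28 -> bucket 6 (collision)
406 -> bucket 6 (collision)
462 -> bucket 6 (collision)
Final buckets:
0: -
1: -
2: -
3: -
4: -
5: -
6: 14 -> 28 -> 406 -> 462

4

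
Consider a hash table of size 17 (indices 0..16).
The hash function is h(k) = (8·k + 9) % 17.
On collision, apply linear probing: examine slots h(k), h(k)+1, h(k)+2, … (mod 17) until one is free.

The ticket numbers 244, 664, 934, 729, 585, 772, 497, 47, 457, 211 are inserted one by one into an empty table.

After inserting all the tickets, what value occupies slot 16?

244: h=6 → slot 6
664: h=0 → slot 0
934: h=1 → slot 1
729: h=10 → slot 10
585: h=14 → slot 14
772: h=14, probe 14,15 → slot 15
497: h=7 → slot 7
47: h=11 → slot 11
457: h=10, probe 10,11,12 → slot 12
211: h=14, probe 14,15,16 → slot 16
Table: [664, 934, —, —, —, —, 244, 497, —, —, 729, 47, 457, —, 585, 772, 211]

211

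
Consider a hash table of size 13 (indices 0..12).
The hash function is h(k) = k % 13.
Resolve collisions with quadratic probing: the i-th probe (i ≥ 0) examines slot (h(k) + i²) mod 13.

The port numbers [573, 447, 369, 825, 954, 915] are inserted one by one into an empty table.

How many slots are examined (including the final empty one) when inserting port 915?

573 hashes to 1; slot 1 is free → place at 1.
447 hashes to 5; slot 5 is free → place at 5.
369 hashes to 5; 5 taken → place at 6.
825 hashes to 6; 6 taken → place at 7.
954 hashes to 5; 5,6 taken → place at 9.
915 hashes to 5; 5,6,9,1 taken → place at 8.
Table: [., 573, ., ., ., 447, 369, 825, 915, 954, ., ., .]

5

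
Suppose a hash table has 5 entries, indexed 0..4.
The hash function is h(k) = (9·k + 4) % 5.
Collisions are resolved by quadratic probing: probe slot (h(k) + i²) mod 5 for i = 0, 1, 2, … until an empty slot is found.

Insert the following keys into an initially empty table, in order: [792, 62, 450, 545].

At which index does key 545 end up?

792: h=2 => slot 2
62: h=2, probe 2,3 => slot 3
450: h=4 => slot 4
545: h=4, probe 4,0 => slot 0
Table: [545, -, 792, 62, 450]

0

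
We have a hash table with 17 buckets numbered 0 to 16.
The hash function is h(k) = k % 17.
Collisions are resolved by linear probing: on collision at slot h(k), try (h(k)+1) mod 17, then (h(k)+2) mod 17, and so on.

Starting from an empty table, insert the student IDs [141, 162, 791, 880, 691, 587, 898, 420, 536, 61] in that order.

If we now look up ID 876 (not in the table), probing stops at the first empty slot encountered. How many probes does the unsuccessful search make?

141 hashes to 5; slot 5 is free -> place at 5.
162 hashes to 9; slot 9 is free -> place at 9.
791 hashes to 9; 9 taken -> place at 10.
880 hashes to 13; slot 13 is free -> place at 13.
691 hashes to 11; slot 11 is free -> place at 11.
587 hashes to 9; 9,10,11 taken -> place at 12.
898 hashes to 14; slot 14 is free -> place at 14.
420 hashes to 12; 12,13,14 taken -> place at 15.
536 hashes to 9; 9,10,11,12,13,14,15 taken -> place at 16.
61 hashes to 10; 10,11,12,13,14,15,16 taken -> place at 0.
Table: [61, _, _, _, _, 141, _, _, _, 162, 791, 691, 587, 880, 898, 420, 536]
Lookup 876: h=9, probe 9,10,11,12,13,14,15,16,0,1 → slot 1 empty, not found.

10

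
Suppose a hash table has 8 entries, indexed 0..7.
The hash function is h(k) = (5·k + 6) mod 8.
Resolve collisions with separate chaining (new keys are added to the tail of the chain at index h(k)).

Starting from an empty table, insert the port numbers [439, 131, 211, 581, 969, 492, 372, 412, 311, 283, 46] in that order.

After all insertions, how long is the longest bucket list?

439 -> bucket 1
131 -> bucket 5
211 -> bucket 5 (collision)
581 -> bucket 7
969 -> bucket 3
492 -> bucket 2
372 -> bucket 2 (collision)
412 -> bucket 2 (collision)
311 -> bucket 1 (collision)
283 -> bucket 5 (collision)
46 -> bucket 4
Final buckets:
0: -
1: 439 -> 311
2: 492 -> 372 -> 412
3: 969
4: 46
5: 131 -> 211 -> 283
6: -
7: 581

3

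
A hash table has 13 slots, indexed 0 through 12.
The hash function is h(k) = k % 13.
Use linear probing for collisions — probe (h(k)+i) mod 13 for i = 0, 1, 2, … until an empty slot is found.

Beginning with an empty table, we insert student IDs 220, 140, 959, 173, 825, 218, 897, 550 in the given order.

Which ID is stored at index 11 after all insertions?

220 hashes to 12; slot 12 is free => place at 12.
140 hashes to 10; slot 10 is free => place at 10.
959 hashes to 10; 10 taken => place at 11.
173 hashes to 4; slot 4 is free => place at 4.
825 hashes to 6; slot 6 is free => place at 6.
218 hashes to 10; 10,11,12 taken => place at 0.
897 hashes to 0; 0 taken => place at 1.
550 hashes to 4; 4 taken => place at 5.
Table: [218, 897, _, _, 173, 550, 825, _, _, _, 140, 959, 220]

959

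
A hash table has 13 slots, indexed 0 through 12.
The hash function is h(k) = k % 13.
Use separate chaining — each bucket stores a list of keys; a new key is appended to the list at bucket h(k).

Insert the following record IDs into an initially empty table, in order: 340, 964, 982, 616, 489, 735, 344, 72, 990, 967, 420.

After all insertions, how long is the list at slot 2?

Insert 340: h=2, bucket 2 empty → new chain.
Insert 964: h=2, bucket 2 nonempty → append to chain.
Insert 982: h=7, bucket 7 empty → new chain.
Insert 616: h=5, bucket 5 empty → new chain.
Insert 489: h=8, bucket 8 empty → new chain.
Insert 735: h=7, bucket 7 nonempty → append to chain.
Insert 344: h=6, bucket 6 empty → new chain.
Insert 72: h=7, bucket 7 nonempty → append to chain.
Insert 990: h=2, bucket 2 nonempty → append to chain.
Insert 967: h=5, bucket 5 nonempty → append to chain.
Insert 420: h=4, bucket 4 empty → new chain.
Final buckets:
0: —
1: —
2: 340 -> 964 -> 990
3: —
4: 420
5: 616 -> 967
6: 344
7: 982 -> 735 -> 72
8: 489
9: —
10: —
11: —
12: —

3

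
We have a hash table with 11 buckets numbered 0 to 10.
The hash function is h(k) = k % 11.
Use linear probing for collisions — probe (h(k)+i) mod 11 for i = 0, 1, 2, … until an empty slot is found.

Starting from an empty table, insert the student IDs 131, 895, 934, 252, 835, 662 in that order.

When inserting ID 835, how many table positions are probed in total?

4

131 hashes to 10; slot 10 is free → place at 10.
895 hashes to 4; slot 4 is free → place at 4.
934 hashes to 10; 10 taken → place at 0.
252 hashes to 10; 10,0 taken → place at 1.
835 hashes to 10; 10,0,1 taken → place at 2.
662 hashes to 2; 2 taken → place at 3.
Table: [934, 252, 835, 662, 895, —, —, —, —, —, 131]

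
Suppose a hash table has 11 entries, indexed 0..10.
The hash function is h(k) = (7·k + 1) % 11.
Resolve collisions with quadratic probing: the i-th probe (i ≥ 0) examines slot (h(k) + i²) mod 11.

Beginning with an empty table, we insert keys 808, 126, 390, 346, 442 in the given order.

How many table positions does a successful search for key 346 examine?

Insert 808: h=3, slot 3 empty -> index 3.
Insert 126: h=3, slot 3 occupied -> index 4.
Insert 390: h=3, slots 3,4 occupied -> index 7.
Insert 346: h=3, slots 3,4,7 occupied -> index 1.
Insert 442: h=4, slot 4 occupied -> index 5.
Table: [_, 346, _, 808, 126, 442, _, 390, _, _, _]
Lookup 346: h=3, probe 3,4,7,1 → found at 1.

4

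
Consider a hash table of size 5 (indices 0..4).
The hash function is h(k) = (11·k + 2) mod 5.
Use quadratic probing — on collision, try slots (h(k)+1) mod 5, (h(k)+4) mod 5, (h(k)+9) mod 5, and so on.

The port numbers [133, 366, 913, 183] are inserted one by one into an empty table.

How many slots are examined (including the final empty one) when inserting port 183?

Insert 133: h=0, slot 0 empty -> index 0.
Insert 366: h=3, slot 3 empty -> index 3.
Insert 913: h=0, slot 0 occupied -> index 1.
Insert 183: h=0, slots 0,1 occupied -> index 4.
Table: [133, 913, ., 366, 183]

3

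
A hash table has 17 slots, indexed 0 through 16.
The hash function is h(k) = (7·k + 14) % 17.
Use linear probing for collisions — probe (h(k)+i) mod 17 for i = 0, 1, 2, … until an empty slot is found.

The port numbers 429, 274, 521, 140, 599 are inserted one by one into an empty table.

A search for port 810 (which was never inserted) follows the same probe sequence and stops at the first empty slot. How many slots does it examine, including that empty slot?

2

Insert 429: h=8, slot 8 empty => index 8.
Insert 274: h=11, slot 11 empty => index 11.
Insert 521: h=6, slot 6 empty => index 6.
Insert 140: h=8, slot 8 occupied => index 9.
Insert 599: h=8, slots 8,9 occupied => index 10.
Table: [., ., ., ., ., ., 521, ., 429, 140, 599, 274, ., ., ., ., .]
Lookup 810: h=6, probe 6,7 → slot 7 empty, not found.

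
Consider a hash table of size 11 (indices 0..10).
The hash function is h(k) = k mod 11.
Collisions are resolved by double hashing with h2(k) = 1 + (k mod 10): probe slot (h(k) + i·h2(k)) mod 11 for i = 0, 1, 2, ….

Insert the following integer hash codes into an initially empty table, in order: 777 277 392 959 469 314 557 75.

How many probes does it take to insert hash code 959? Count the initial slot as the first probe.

2

Insert 777: h=7, slot 7 empty → index 7.
Insert 277: h=2, slot 2 empty → index 2.
Insert 392: h=7, h2=3, slot 7 occupied → index 10.
Insert 959: h=2, h2=10, slot 2 occupied → index 1.
Insert 469: h=7, h2=10, slot 7 occupied → index 6.
Insert 314: h=6, h2=5, slot 6 occupied → index 0.
Insert 557: h=7, h2=8, slot 7 occupied → index 4.
Insert 75: h=9, slot 9 empty → index 9.
Table: [314, 959, 277, -, 557, -, 469, 777, -, 75, 392]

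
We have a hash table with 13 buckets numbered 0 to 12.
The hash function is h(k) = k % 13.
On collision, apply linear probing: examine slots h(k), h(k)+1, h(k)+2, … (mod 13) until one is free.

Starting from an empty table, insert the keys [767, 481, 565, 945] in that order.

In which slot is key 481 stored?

767: h=0 → slot 0
481: h=0, probe 0,1 → slot 1
565: h=6 → slot 6
945: h=9 → slot 9
Table: [767, 481, ., ., ., ., 565, ., ., 945, ., ., .]

1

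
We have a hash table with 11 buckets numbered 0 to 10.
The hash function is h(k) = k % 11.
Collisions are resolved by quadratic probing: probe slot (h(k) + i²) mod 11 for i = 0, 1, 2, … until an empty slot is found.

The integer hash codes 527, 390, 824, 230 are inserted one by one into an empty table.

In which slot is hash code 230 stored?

527: h=10 => slot 10
390: h=5 => slot 5
824: h=10, probe 10,0 => slot 0
230: h=10, probe 10,0,3 => slot 3
Table: [824, ∅, ∅, 230, ∅, 390, ∅, ∅, ∅, ∅, 527]

3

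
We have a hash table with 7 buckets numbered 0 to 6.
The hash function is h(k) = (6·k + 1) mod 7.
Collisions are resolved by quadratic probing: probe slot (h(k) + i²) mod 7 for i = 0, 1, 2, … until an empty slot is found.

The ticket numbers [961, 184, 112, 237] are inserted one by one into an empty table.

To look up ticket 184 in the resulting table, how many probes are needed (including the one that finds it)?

2

961: h=6 => slot 6
184: h=6, probe 6,0 => slot 0
112: h=1 => slot 1
237: h=2 => slot 2
Table: [184, 112, 237, ., ., ., 961]
Lookup 184: h=6, probe 6,0 → found at 0.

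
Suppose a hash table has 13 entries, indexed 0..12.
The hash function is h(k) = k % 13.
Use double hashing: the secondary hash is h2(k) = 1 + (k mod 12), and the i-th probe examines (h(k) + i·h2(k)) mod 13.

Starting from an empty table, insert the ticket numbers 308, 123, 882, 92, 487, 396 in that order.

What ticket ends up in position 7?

Insert 308: h=9, slot 9 empty => index 9.
Insert 123: h=6, slot 6 empty => index 6.
Insert 882: h=11, slot 11 empty => index 11.
Insert 92: h=1, slot 1 empty => index 1.
Insert 487: h=6, h2=8, slots 6,1,9 occupied => index 4.
Insert 396: h=6, h2=1, slot 6 occupied => index 7.
Table: [—, 92, —, —, 487, —, 123, 396, —, 308, —, 882, —]

396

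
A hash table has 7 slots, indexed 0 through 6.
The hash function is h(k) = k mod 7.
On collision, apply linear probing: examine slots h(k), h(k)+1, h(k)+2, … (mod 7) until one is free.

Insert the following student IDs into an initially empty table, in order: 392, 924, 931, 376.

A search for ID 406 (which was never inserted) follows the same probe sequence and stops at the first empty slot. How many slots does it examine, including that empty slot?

392 hashes to 0; slot 0 is free → place at 0.
924 hashes to 0; 0 taken → place at 1.
931 hashes to 0; 0,1 taken → place at 2.
376 hashes to 5; slot 5 is free → place at 5.
Table: [392, 924, 931, ∅, ∅, 376, ∅]
Lookup 406: h=0, probe 0,1,2,3 → slot 3 empty, not found.

4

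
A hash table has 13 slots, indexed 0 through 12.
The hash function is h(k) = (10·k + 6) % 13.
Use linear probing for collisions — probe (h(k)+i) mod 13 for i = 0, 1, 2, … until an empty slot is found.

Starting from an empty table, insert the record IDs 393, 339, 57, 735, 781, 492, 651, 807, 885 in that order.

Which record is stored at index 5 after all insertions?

781

393: h=10 => slot 10
339: h=3 => slot 3
57: h=4 => slot 4
735: h=11 => slot 11
781: h=3, probe 3,4,5 => slot 5
492: h=12 => slot 12
651: h=3, probe 3,4,5,6 => slot 6
807: h=3, probe 3,4,5,6,7 => slot 7
885: h=3, probe 3,4,5,6,7,8 => slot 8
Table: [_, _, _, 339, 57, 781, 651, 807, 885, _, 393, 735, 492]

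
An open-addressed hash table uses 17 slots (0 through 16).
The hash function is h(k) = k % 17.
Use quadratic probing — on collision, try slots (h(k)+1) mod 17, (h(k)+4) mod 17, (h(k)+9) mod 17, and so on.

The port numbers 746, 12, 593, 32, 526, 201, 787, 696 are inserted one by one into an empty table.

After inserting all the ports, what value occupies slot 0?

746: h=15 → slot 15
12: h=12 → slot 12
593: h=15, probe 15,16 → slot 16
32: h=15, probe 15,16,2 → slot 2
526: h=16, probe 16,0 → slot 0
201: h=14 → slot 14
787: h=5 → slot 5
696: h=16, probe 16,0,3 → slot 3
Table: [526, —, 32, 696, —, 787, —, —, —, —, —, —, 12, —, 201, 746, 593]

526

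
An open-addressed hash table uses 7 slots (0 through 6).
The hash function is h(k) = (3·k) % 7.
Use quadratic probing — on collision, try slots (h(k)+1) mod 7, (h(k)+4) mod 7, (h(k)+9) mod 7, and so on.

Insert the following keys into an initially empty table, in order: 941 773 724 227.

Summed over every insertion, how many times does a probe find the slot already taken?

941 hashes to 2; slot 2 is free -> place at 2.
773 hashes to 2; 2 taken -> place at 3.
724 hashes to 2; 2,3 taken -> place at 6.
227 hashes to 2; 2,3,6 taken -> place at 4.
Table: [_, _, 941, 773, 227, _, 724]

6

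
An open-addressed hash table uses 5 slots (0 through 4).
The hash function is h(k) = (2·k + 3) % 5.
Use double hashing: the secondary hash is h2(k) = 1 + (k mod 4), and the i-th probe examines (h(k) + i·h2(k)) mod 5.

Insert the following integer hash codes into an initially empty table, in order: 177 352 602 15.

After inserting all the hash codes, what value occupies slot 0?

602

Insert 177: h=2, slot 2 empty → index 2.
Insert 352: h=2, h2=1, slot 2 occupied → index 3.
Insert 602: h=2, h2=3, slot 2 occupied → index 0.
Insert 15: h=3, h2=4, slots 3,2 occupied → index 1.
Table: [602, 15, 177, 352, .]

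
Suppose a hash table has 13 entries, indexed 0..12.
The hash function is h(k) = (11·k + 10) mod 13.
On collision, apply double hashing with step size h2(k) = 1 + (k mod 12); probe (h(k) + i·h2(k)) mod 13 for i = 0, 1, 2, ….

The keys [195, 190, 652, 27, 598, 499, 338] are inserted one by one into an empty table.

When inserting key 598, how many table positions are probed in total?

195: h=10 → slot 10
190: h=7 → slot 7
652: h=6 → slot 6
27: h=8 → slot 8
598: h=10, h2=11, probe 10,8,6,4 → slot 4
499: h=0 → slot 0
338: h=10, h2=3, probe 10,0,3 → slot 3
Table: [499, -, -, 338, 598, -, 652, 190, 27, -, 195, -, -]

4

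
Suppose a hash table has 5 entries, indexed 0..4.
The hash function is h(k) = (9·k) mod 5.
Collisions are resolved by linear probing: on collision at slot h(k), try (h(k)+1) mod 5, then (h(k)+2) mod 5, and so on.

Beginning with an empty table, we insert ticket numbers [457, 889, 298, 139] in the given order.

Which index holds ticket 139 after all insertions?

4

457 hashes to 3; slot 3 is free → place at 3.
889 hashes to 1; slot 1 is free → place at 1.
298 hashes to 2; slot 2 is free → place at 2.
139 hashes to 1; 1,2,3 taken → place at 4.
Table: [∅, 889, 298, 457, 139]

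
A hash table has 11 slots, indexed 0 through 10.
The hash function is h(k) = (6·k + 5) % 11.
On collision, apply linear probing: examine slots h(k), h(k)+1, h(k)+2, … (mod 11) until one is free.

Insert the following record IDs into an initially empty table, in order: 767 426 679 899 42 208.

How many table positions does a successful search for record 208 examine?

767: h=9 → slot 9
426: h=9, probe 9,10 → slot 10
679: h=9, probe 9,10,0 → slot 0
899: h=9, probe 9,10,0,1 → slot 1
42: h=4 → slot 4
208: h=10, probe 10,0,1,2 → slot 2
Table: [679, 899, 208, _, 42, _, _, _, _, 767, 426]
Lookup 208: h=10, probe 10,0,1,2 → found at 2.

4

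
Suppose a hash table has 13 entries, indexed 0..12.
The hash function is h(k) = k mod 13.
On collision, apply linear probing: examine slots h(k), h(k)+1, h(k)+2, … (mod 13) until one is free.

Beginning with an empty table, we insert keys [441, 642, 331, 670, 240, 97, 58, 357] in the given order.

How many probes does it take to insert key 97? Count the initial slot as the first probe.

441 hashes to 12; slot 12 is free => place at 12.
642 hashes to 5; slot 5 is free => place at 5.
331 hashes to 6; slot 6 is free => place at 6.
670 hashes to 7; slot 7 is free => place at 7.
240 hashes to 6; 6,7 taken => place at 8.
97 hashes to 6; 6,7,8 taken => place at 9.
58 hashes to 6; 6,7,8,9 taken => place at 10.
357 hashes to 6; 6,7,8,9,10 taken => place at 11.
Table: [—, —, —, —, —, 642, 331, 670, 240, 97, 58, 357, 441]

4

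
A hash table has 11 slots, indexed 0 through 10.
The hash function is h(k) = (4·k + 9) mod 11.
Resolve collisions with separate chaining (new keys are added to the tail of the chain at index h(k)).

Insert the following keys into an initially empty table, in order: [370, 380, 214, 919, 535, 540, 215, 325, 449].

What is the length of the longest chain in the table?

Insert 370: h=4, bucket 4 empty → new chain.
Insert 380: h=0, bucket 0 empty → new chain.
Insert 214: h=7, bucket 7 empty → new chain.
Insert 919: h=0, bucket 0 nonempty → append to chain.
Insert 535: h=4, bucket 4 nonempty → append to chain.
Insert 540: h=2, bucket 2 empty → new chain.
Insert 215: h=0, bucket 0 nonempty → append to chain.
Insert 325: h=0, bucket 0 nonempty → append to chain.
Insert 449: h=1, bucket 1 empty → new chain.
Final buckets:
0: 380 -> 919 -> 215 -> 325
1: 449
2: 540
3: -
4: 370 -> 535
5: -
6: -
7: 214
8: -
9: -
10: -

4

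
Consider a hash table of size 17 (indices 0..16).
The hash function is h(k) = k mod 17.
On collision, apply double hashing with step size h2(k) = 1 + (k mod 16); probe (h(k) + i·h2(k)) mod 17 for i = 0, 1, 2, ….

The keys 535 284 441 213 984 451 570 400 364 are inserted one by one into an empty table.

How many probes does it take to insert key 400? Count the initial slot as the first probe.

535 hashes to 8; slot 8 is free -> place at 8.
284 hashes to 12; slot 12 is free -> place at 12.
441 hashes to 16; slot 16 is free -> place at 16.
213 hashes to 9; slot 9 is free -> place at 9.
984 hashes to 15; slot 15 is free -> place at 15.
451 hashes to 9, h2=4; 9 taken -> place at 13.
570 hashes to 9, h2=11; 9 taken -> place at 3.
400 hashes to 9, h2=1; 9 taken -> place at 10.
364 hashes to 7; slot 7 is free -> place at 7.
Table: [_, _, _, 570, _, _, _, 364, 535, 213, 400, _, 284, 451, _, 984, 441]

2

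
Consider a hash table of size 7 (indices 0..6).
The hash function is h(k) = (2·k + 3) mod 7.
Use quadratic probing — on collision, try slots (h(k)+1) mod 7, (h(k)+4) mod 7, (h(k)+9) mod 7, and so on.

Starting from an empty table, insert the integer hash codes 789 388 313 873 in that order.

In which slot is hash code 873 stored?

3

789: h=6 => slot 6
388: h=2 => slot 2
313: h=6, probe 6,0 => slot 0
873: h=6, probe 6,0,3 => slot 3
Table: [313, _, 388, 873, _, _, 789]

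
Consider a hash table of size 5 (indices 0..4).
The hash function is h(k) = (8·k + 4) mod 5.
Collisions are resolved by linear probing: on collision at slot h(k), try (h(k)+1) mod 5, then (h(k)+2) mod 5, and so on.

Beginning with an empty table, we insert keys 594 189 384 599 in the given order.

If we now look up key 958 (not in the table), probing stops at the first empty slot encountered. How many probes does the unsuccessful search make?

594 hashes to 1; slot 1 is free -> place at 1.
189 hashes to 1; 1 taken -> place at 2.
384 hashes to 1; 1,2 taken -> place at 3.
599 hashes to 1; 1,2,3 taken -> place at 4.
Table: [—, 594, 189, 384, 599]
Lookup 958: h=3, probe 3,4,0 → slot 0 empty, not found.

3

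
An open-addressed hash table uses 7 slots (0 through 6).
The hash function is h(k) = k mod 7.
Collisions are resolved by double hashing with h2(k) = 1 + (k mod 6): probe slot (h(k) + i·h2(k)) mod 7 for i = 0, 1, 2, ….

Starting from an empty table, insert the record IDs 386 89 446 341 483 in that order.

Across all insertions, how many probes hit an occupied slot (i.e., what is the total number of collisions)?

Insert 386: h=1, slot 1 empty → index 1.
Insert 89: h=5, slot 5 empty → index 5.
Insert 446: h=5, h2=3, slots 5,1 occupied → index 4.
Insert 341: h=5, h2=6, slots 5,4 occupied → index 3.
Insert 483: h=0, slot 0 empty → index 0.
Table: [483, 386, —, 341, 446, 89, —]

4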